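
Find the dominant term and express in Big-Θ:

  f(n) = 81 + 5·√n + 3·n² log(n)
Θ(n² log n)

Order the terms by growth rate: 81 ≺ 5·√n ≺ 3·n² log(n).
The fastest-growing term 3·n² log(n) dominates as n → ∞; dropping its constant factor gives Θ(n² log n).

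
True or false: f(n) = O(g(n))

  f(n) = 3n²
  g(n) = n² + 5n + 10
True

f(n) = 3n² and g(n) = n² + 5n + 10 are both O(n²).
Big-O permits equal growth rates (f ≤ c·g for some c), so f(n) = O(g(n)) is true.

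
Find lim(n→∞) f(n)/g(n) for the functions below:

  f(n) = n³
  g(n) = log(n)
∞

Since n³ (O(n³)) grows faster than log(n) (O(log n)),
the ratio f(n)/g(n) → ∞ as n → ∞.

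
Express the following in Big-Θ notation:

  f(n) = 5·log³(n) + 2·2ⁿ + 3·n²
Θ(2ⁿ)

Order the terms by growth rate: 5·log³(n) ≺ 3·n² ≺ 2·2ⁿ.
The fastest-growing term 2·2ⁿ dominates as n → ∞; dropping its constant factor gives Θ(2ⁿ).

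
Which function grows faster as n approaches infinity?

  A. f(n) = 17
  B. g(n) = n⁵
B

f(n) = 17 is O(1), while g(n) = n⁵ is O(n⁵).
Since O(n⁵) grows faster than O(1), g(n) dominates.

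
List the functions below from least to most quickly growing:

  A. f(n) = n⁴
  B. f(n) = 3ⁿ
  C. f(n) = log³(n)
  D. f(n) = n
C < D < A < B

Comparing growth rates:
C = log³(n) is O(log³ n)
D = n is O(n)
A = n⁴ is O(n⁴)
B = 3ⁿ is O(3ⁿ)

Therefore, the order from slowest to fastest is: C < D < A < B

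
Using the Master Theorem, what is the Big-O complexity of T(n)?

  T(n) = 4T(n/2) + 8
Θ(n²)

Master Theorem: a = 4, b = 2, f(n) = 8.
Compute the critical exponent d = log₂(4) = 2.
Compare f(n) = Θ(1) against n^d:
  k = 0 < d = 2, so f(n) = O(n^(d-ε)) — Case 1.
  The recursion cost dominates: T(n) = Θ(n^d) = Θ(n²).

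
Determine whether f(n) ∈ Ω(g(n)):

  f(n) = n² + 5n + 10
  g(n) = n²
True

f(n) = n² + 5n + 10 and g(n) = n² are both O(n²).
Big-Ω permits equal growth rates (f ≥ c·g for some c > 0), so f(n) = Ω(g(n)) is true.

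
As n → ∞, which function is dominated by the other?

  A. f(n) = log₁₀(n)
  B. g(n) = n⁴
A

f(n) = log₁₀(n) is O(log n), while g(n) = n⁴ is O(n⁴).
Since O(log n) grows slower than O(n⁴), f(n) is dominated.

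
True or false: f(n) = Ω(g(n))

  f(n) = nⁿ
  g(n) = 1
True

f(n) = nⁿ is O(nⁿ), and g(n) = 1 is O(1).
Since O(nⁿ) grows at least as fast as O(1), f(n) = Ω(g(n)) is true.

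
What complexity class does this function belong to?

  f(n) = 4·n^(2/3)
O(n^(2/3))

The dominant term in 4·n^(2/3) is 4·n^(2/3), which is Θ(n^(2/3)).
Constants are absorbed, so the tightest bound is O(n^(2/3)).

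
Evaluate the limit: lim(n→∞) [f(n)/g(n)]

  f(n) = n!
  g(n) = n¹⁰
∞

Since n! (O(n!)) grows faster than n¹⁰ (O(n¹⁰)),
the ratio f(n)/g(n) → ∞ as n → ∞.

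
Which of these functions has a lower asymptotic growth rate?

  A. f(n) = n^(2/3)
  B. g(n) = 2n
A

f(n) = n^(2/3) is O(n^(2/3)), while g(n) = 2n is O(n).
Since O(n^(2/3)) grows slower than O(n), f(n) is dominated.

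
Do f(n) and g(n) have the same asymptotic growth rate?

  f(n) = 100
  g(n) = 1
True

f(n) = 100 and g(n) = 1 are both O(1).
Since they have the same asymptotic growth rate, f(n) = Θ(g(n)) is true.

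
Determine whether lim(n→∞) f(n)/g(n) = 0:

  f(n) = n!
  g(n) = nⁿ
True

f(n) = n! is O(n!), and g(n) = nⁿ is O(nⁿ).
Since O(n!) grows strictly slower than O(nⁿ), f(n) = o(g(n)) is true.
This means lim(n→∞) f(n)/g(n) = 0.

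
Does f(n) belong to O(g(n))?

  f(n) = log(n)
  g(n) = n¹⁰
True

f(n) = log(n) is O(log n), and g(n) = n¹⁰ is O(n¹⁰).
Since O(log n) ⊆ O(n¹⁰) (f grows no faster than g), f(n) = O(g(n)) is true.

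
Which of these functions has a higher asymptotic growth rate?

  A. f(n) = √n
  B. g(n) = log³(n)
A

f(n) = √n is O(√n), while g(n) = log³(n) is O(log³ n).
Since O(√n) grows faster than O(log³ n), f(n) dominates.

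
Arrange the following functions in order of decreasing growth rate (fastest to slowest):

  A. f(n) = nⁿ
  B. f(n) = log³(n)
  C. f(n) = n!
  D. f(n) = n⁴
A > C > D > B

Comparing growth rates:
A = nⁿ is O(nⁿ)
C = n! is O(n!)
D = n⁴ is O(n⁴)
B = log³(n) is O(log³ n)

Therefore, the order from fastest to slowest is: A > C > D > B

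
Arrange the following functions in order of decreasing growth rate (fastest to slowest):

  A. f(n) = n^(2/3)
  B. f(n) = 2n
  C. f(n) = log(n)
B > A > C

Comparing growth rates:
B = 2n is O(n)
A = n^(2/3) is O(n^(2/3))
C = log(n) is O(log n)

Therefore, the order from fastest to slowest is: B > A > C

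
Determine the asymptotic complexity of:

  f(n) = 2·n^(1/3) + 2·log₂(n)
O(n^(1/3))

The dominant term in 2·n^(1/3) + 2·log₂(n) is 2·n^(1/3), which is Θ(n^(1/3)).
Lower-order terms (2·log₂(n)) are asymptotically negligible.
Constants are absorbed, so the tightest bound is O(n^(1/3)).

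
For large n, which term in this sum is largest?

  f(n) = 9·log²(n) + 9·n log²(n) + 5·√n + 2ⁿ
2ⁿ

Looking at each term:
  - 9·log²(n) is O(log² n)
  - 9·n log²(n) is O(n log² n)
  - 5·√n is O(√n)
  - 2ⁿ is O(2ⁿ)

The term 2ⁿ (O(2ⁿ)) grows fastest and dominates all others.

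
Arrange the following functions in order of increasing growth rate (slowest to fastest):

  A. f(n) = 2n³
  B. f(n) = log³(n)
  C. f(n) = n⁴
B < A < C

Comparing growth rates:
B = log³(n) is O(log³ n)
A = 2n³ is O(n³)
C = n⁴ is O(n⁴)

Therefore, the order from slowest to fastest is: B < A < C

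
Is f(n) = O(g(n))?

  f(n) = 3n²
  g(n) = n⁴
True

f(n) = 3n² is O(n²), and g(n) = n⁴ is O(n⁴).
Since O(n²) ⊆ O(n⁴) (f grows no faster than g), f(n) = O(g(n)) is true.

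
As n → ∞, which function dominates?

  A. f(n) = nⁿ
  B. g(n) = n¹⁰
A

f(n) = nⁿ is O(nⁿ), while g(n) = n¹⁰ is O(n¹⁰).
Since O(nⁿ) grows faster than O(n¹⁰), f(n) dominates.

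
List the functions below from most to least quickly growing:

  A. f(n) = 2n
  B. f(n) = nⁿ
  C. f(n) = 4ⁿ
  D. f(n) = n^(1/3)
B > C > A > D

Comparing growth rates:
B = nⁿ is O(nⁿ)
C = 4ⁿ is O(4ⁿ)
A = 2n is O(n)
D = n^(1/3) is O(n^(1/3))

Therefore, the order from fastest to slowest is: B > C > A > D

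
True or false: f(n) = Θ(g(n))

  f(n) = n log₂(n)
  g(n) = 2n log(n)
True

f(n) = n log₂(n) and g(n) = 2n log(n) are both O(n log n).
Since they have the same asymptotic growth rate, f(n) = Θ(g(n)) is true.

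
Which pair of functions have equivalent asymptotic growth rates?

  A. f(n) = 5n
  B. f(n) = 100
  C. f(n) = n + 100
A and C

Examining each function:
  A. 5n is O(n)
  B. 100 is O(1)
  C. n + 100 is O(n)

Functions A and C both have the same complexity class.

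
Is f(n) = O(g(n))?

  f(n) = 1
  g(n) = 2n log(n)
True

f(n) = 1 is O(1), and g(n) = 2n log(n) is O(n log n).
Since O(1) ⊆ O(n log n) (f grows no faster than g), f(n) = O(g(n)) is true.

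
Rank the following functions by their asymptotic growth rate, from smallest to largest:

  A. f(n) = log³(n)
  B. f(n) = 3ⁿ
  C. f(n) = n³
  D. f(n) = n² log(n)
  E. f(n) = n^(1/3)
A < E < D < C < B

Comparing growth rates:
A = log³(n) is O(log³ n)
E = n^(1/3) is O(n^(1/3))
D = n² log(n) is O(n² log n)
C = n³ is O(n³)
B = 3ⁿ is O(3ⁿ)

Therefore, the order from slowest to fastest is: A < E < D < C < B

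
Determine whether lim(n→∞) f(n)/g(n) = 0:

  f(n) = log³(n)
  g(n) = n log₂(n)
True

f(n) = log³(n) is O(log³ n), and g(n) = n log₂(n) is O(n log n).
Since O(log³ n) grows strictly slower than O(n log n), f(n) = o(g(n)) is true.
This means lim(n→∞) f(n)/g(n) = 0.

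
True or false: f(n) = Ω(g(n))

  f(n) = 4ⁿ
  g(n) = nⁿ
False

f(n) = 4ⁿ is O(4ⁿ), and g(n) = nⁿ is O(nⁿ).
Since O(4ⁿ) grows slower than O(nⁿ), f(n) = Ω(g(n)) is false.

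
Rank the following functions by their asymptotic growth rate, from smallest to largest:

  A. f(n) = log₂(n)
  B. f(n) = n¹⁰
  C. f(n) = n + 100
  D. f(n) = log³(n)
A < D < C < B

Comparing growth rates:
A = log₂(n) is O(log n)
D = log³(n) is O(log³ n)
C = n + 100 is O(n)
B = n¹⁰ is O(n¹⁰)

Therefore, the order from slowest to fastest is: A < D < C < B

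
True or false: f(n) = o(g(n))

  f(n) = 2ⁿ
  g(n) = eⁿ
True

f(n) = 2ⁿ is O(2ⁿ), and g(n) = eⁿ is O(eⁿ).
Since O(2ⁿ) grows strictly slower than O(eⁿ), f(n) = o(g(n)) is true.
This means lim(n→∞) f(n)/g(n) = 0.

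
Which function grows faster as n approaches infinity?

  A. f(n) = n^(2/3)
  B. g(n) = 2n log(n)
B

f(n) = n^(2/3) is O(n^(2/3)), while g(n) = 2n log(n) is O(n log n).
Since O(n log n) grows faster than O(n^(2/3)), g(n) dominates.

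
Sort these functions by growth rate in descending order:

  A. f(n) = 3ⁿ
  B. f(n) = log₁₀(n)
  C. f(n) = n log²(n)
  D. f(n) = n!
D > A > C > B

Comparing growth rates:
D = n! is O(n!)
A = 3ⁿ is O(3ⁿ)
C = n log²(n) is O(n log² n)
B = log₁₀(n) is O(log n)

Therefore, the order from fastest to slowest is: D > A > C > B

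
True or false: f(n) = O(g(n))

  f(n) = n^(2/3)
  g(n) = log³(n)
False

f(n) = n^(2/3) is O(n^(2/3)), and g(n) = log³(n) is O(log³ n).
Since O(n^(2/3)) grows faster than O(log³ n), f(n) = O(g(n)) is false.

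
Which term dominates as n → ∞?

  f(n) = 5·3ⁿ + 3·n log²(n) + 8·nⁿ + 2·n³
8·nⁿ

Looking at each term:
  - 5·3ⁿ is O(3ⁿ)
  - 3·n log²(n) is O(n log² n)
  - 8·nⁿ is O(nⁿ)
  - 2·n³ is O(n³)

The term 8·nⁿ (O(nⁿ)) grows fastest and dominates all others.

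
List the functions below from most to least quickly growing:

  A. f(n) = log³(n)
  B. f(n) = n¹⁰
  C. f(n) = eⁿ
C > B > A

Comparing growth rates:
C = eⁿ is O(eⁿ)
B = n¹⁰ is O(n¹⁰)
A = log³(n) is O(log³ n)

Therefore, the order from fastest to slowest is: C > B > A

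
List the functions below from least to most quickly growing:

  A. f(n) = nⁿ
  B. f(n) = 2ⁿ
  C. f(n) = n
C < B < A

Comparing growth rates:
C = n is O(n)
B = 2ⁿ is O(2ⁿ)
A = nⁿ is O(nⁿ)

Therefore, the order from slowest to fastest is: C < B < A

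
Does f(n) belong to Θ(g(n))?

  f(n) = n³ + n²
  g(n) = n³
True

f(n) = n³ + n² and g(n) = n³ are both O(n³).
Since they have the same asymptotic growth rate, f(n) = Θ(g(n)) is true.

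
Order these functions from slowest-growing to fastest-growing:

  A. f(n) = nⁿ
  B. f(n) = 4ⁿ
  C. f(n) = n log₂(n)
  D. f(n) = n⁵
C < D < B < A

Comparing growth rates:
C = n log₂(n) is O(n log n)
D = n⁵ is O(n⁵)
B = 4ⁿ is O(4ⁿ)
A = nⁿ is O(nⁿ)

Therefore, the order from slowest to fastest is: C < D < B < A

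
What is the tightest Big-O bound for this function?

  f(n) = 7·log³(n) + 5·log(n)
O(log³ n)

The dominant term in 7·log³(n) + 5·log(n) is 7·log³(n), which is Θ(log³ n).
Lower-order terms (5·log(n)) are asymptotically negligible.
Constants are absorbed, so the tightest bound is O(log³ n).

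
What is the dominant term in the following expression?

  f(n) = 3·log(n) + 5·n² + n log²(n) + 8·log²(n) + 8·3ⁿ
8·3ⁿ

Looking at each term:
  - 3·log(n) is O(log n)
  - 5·n² is O(n²)
  - n log²(n) is O(n log² n)
  - 8·log²(n) is O(log² n)
  - 8·3ⁿ is O(3ⁿ)

The term 8·3ⁿ (O(3ⁿ)) grows fastest and dominates all others.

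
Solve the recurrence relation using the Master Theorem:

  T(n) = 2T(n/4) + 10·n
Θ(n)

Master Theorem: a = 2, b = 4, f(n) = 10·n.
Compute the critical exponent d = log₄(2) = 0.500.
Compare f(n) = Θ(n) against n^d:
  k = 1 > d = 0.500, so f(n) = Ω(n^(d+ε)) — Case 3.
  Regularity: a·(n/b)^1/n^1 = a/b^1 = 2/4 < 1 ✓.
  The top-level work dominates: T(n) = Θ(f(n)) = Θ(n).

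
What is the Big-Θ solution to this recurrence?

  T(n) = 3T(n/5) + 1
Θ(n^log₅(3))

Master Theorem: a = 3, b = 5, f(n) = 1.
Compute the critical exponent d = log₅(3) = 0.683.
Compare f(n) = Θ(1) against n^d:
  k = 0 < d = 0.683, so f(n) = O(n^(d-ε)) — Case 1.
  The recursion cost dominates: T(n) = Θ(n^d) = Θ(n^log₅(3)).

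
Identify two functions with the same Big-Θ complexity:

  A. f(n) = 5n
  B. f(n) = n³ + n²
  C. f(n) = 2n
A and C

Examining each function:
  A. 5n is O(n)
  B. n³ + n² is O(n³)
  C. 2n is O(n)

Functions A and C both have the same complexity class.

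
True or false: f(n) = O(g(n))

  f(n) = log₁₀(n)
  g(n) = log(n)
True

f(n) = log₁₀(n) and g(n) = log(n) are both O(log n).
Big-O permits equal growth rates (f ≤ c·g for some c), so f(n) = O(g(n)) is true.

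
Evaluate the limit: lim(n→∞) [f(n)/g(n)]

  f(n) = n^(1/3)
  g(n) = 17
∞

Since n^(1/3) (O(n^(1/3))) grows faster than 17 (O(1)),
the ratio f(n)/g(n) → ∞ as n → ∞.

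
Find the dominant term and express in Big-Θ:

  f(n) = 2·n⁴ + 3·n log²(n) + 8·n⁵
Θ(n⁵)

Order the terms by growth rate: 3·n log²(n) ≺ 2·n⁴ ≺ 8·n⁵.
The fastest-growing term 8·n⁵ dominates as n → ∞; dropping its constant factor gives Θ(n⁵).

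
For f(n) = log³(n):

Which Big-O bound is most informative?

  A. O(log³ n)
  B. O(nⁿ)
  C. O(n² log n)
A

f(n) = log³(n) is O(log³ n).
All listed options are valid Big-O bounds (upper bounds),
but O(log³ n) is the tightest (smallest valid bound).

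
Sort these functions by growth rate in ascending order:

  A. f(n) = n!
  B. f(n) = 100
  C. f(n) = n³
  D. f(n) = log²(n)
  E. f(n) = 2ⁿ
B < D < C < E < A

Comparing growth rates:
B = 100 is O(1)
D = log²(n) is O(log² n)
C = n³ is O(n³)
E = 2ⁿ is O(2ⁿ)
A = n! is O(n!)

Therefore, the order from slowest to fastest is: B < D < C < E < A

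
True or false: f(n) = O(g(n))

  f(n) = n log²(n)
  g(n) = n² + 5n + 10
True

f(n) = n log²(n) is O(n log² n), and g(n) = n² + 5n + 10 is O(n²).
Since O(n log² n) ⊆ O(n²) (f grows no faster than g), f(n) = O(g(n)) is true.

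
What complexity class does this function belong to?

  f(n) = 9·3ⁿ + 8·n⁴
O(3ⁿ)

The dominant term in 9·3ⁿ + 8·n⁴ is 9·3ⁿ, which is Θ(3ⁿ).
Lower-order terms (8·n⁴) are asymptotically negligible.
Constants are absorbed, so the tightest bound is O(3ⁿ).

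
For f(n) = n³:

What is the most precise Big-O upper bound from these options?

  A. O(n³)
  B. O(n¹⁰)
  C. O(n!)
A

f(n) = n³ is O(n³).
All listed options are valid Big-O bounds (upper bounds),
but O(n³) is the tightest (smallest valid bound).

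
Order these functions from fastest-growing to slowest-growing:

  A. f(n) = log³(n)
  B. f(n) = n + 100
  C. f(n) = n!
C > B > A

Comparing growth rates:
C = n! is O(n!)
B = n + 100 is O(n)
A = log³(n) is O(log³ n)

Therefore, the order from fastest to slowest is: C > B > A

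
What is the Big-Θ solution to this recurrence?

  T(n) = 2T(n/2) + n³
Θ(n³)

Master Theorem: a = 2, b = 2, f(n) = n³.
Compute the critical exponent d = log₂(2) = 1.
Compare f(n) = Θ(n³) against n^d:
  k = 3 > d = 1, so f(n) = Ω(n^(d+ε)) — Case 3.
  Regularity: a·(n/b)^3/n^3 = a/b^3 = 2/8 < 1 ✓.
  The top-level work dominates: T(n) = Θ(f(n)) = Θ(n³).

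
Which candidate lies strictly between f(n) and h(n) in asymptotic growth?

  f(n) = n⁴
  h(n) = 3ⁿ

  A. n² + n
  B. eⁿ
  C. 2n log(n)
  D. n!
B

We need g(n) with n⁴ = o(g(n)) and g(n) = o(3ⁿ), i.e. O(n⁴) ≺ g ≺ O(3ⁿ).
Check each option:
  A. n² + n — O(n²) does not grow strictly faster than f(n)
  B. eⁿ — O(eⁿ) is strictly between O(n⁴) and O(3ⁿ) ✓
  C. 2n log(n) — O(n log n) does not grow strictly faster than f(n)
  D. n! — O(n!) does not grow strictly slower than h(n)

Only option B (eⁿ) lies strictly between.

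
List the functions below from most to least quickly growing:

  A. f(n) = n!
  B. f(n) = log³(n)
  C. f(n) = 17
A > B > C

Comparing growth rates:
A = n! is O(n!)
B = log³(n) is O(log³ n)
C = 17 is O(1)

Therefore, the order from fastest to slowest is: A > B > C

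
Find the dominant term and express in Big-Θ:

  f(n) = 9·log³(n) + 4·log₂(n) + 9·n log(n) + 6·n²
Θ(n²)

Order the terms by growth rate: 4·log₂(n) ≺ 9·log³(n) ≺ 9·n log(n) ≺ 6·n².
The fastest-growing term 6·n² dominates as n → ∞; dropping its constant factor gives Θ(n²).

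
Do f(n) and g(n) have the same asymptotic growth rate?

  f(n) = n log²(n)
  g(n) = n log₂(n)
False

f(n) = n log²(n) is O(n log² n), and g(n) = n log₂(n) is O(n log n).
Since they have different growth rates, f(n) = Θ(g(n)) is false.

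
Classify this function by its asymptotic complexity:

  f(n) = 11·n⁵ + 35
O(n⁵)

The dominant term in 11·n⁵ + 35 is 11·n⁵, which is Θ(n⁵).
Lower-order terms (35) are asymptotically negligible.
Constants are absorbed, so the tightest bound is O(n⁵).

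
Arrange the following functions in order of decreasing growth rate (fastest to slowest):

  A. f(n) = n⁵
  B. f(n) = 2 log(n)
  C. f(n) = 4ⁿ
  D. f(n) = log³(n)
C > A > D > B

Comparing growth rates:
C = 4ⁿ is O(4ⁿ)
A = n⁵ is O(n⁵)
D = log³(n) is O(log³ n)
B = 2 log(n) is O(log n)

Therefore, the order from fastest to slowest is: C > A > D > B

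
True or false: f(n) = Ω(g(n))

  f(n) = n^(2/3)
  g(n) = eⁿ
False

f(n) = n^(2/3) is O(n^(2/3)), and g(n) = eⁿ is O(eⁿ).
Since O(n^(2/3)) grows slower than O(eⁿ), f(n) = Ω(g(n)) is false.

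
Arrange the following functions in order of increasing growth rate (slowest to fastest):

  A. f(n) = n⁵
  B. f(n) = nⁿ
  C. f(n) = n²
C < A < B

Comparing growth rates:
C = n² is O(n²)
A = n⁵ is O(n⁵)
B = nⁿ is O(nⁿ)

Therefore, the order from slowest to fastest is: C < A < B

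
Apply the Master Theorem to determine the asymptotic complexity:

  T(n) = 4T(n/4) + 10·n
Θ(n log n)

Master Theorem: a = 4, b = 4, f(n) = 10·n.
Compute the critical exponent d = log₄(4) = 1.
Compare f(n) = Θ(n) against n^d:
  k = 1 = d, so f(n) = Θ(n^d) — Case 2.
  Work is balanced across levels: T(n) = Θ(n^d log n) = Θ(n log n).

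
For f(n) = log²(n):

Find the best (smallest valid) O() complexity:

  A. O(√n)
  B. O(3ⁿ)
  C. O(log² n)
C

f(n) = log²(n) is O(log² n).
All listed options are valid Big-O bounds (upper bounds),
but O(log² n) is the tightest (smallest valid bound).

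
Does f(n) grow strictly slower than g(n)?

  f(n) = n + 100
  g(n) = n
False

f(n) = n + 100 is O(n), and g(n) = n is O(n).
Since they have the same growth rate, f(n) = o(g(n)) is false.
(f = o(g) requires f to grow strictly slower, not equal.)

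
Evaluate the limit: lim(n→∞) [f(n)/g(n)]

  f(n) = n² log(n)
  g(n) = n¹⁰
0

Since n² log(n) (O(n² log n)) grows slower than n¹⁰ (O(n¹⁰)),
the ratio f(n)/g(n) → 0 as n → ∞.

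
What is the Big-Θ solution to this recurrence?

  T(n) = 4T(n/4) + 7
Θ(n)

Master Theorem: a = 4, b = 4, f(n) = 7.
Compute the critical exponent d = log₄(4) = 1.
Compare f(n) = Θ(1) against n^d:
  k = 0 < d = 1, so f(n) = O(n^(d-ε)) — Case 1.
  The recursion cost dominates: T(n) = Θ(n^d) = Θ(n).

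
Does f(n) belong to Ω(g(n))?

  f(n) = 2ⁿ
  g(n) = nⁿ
False

f(n) = 2ⁿ is O(2ⁿ), and g(n) = nⁿ is O(nⁿ).
Since O(2ⁿ) grows slower than O(nⁿ), f(n) = Ω(g(n)) is false.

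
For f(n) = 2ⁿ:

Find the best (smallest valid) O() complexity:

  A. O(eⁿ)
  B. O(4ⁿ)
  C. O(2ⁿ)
C

f(n) = 2ⁿ is O(2ⁿ).
All listed options are valid Big-O bounds (upper bounds),
but O(2ⁿ) is the tightest (smallest valid bound).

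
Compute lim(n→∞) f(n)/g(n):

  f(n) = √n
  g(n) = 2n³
0

Since √n (O(√n)) grows slower than 2n³ (O(n³)),
the ratio f(n)/g(n) → 0 as n → ∞.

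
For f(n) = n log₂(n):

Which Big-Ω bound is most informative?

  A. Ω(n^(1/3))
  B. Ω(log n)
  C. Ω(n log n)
C

f(n) = n log₂(n) is Ω(n log n).
All listed options are valid Big-Ω bounds (lower bounds),
but Ω(n log n) is the tightest (largest valid bound).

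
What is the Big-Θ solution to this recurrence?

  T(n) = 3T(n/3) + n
Θ(n log n)

Master Theorem: a = 3, b = 3, f(n) = n.
Compute the critical exponent d = log₃(3) = 1.
Compare f(n) = Θ(n) against n^d:
  k = 1 = d, so f(n) = Θ(n^d) — Case 2.
  Work is balanced across levels: T(n) = Θ(n^d log n) = Θ(n log n).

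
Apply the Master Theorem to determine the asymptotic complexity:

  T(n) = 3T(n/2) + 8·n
Θ(n^log₂(3))

Master Theorem: a = 3, b = 2, f(n) = 8·n.
Compute the critical exponent d = log₂(3) = 1.585.
Compare f(n) = Θ(n) against n^d:
  k = 1 < d = 1.585, so f(n) = O(n^(d-ε)) — Case 1.
  The recursion cost dominates: T(n) = Θ(n^d) = Θ(n^log₂(3)).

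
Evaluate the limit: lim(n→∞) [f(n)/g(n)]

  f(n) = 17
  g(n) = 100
17/100

Since 17 and 100 have the same growth rate (O(1)),
the ratio converges to a constant: 17/100.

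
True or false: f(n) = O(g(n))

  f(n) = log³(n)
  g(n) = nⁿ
True

f(n) = log³(n) is O(log³ n), and g(n) = nⁿ is O(nⁿ).
Since O(log³ n) ⊆ O(nⁿ) (f grows no faster than g), f(n) = O(g(n)) is true.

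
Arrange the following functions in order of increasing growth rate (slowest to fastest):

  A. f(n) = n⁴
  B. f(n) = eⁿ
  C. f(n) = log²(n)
C < A < B

Comparing growth rates:
C = log²(n) is O(log² n)
A = n⁴ is O(n⁴)
B = eⁿ is O(eⁿ)

Therefore, the order from slowest to fastest is: C < A < B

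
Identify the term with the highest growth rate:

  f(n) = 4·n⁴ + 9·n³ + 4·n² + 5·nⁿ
5·nⁿ

Looking at each term:
  - 4·n⁴ is O(n⁴)
  - 9·n³ is O(n³)
  - 4·n² is O(n²)
  - 5·nⁿ is O(nⁿ)

The term 5·nⁿ (O(nⁿ)) grows fastest and dominates all others.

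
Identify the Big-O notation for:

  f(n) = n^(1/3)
O(n^(1/3))

The dominant term in n^(1/3) is n^(1/3), which is Θ(n^(1/3)).
Constants are absorbed, so the tightest bound is O(n^(1/3)).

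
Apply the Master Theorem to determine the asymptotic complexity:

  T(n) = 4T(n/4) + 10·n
Θ(n log n)

Master Theorem: a = 4, b = 4, f(n) = 10·n.
Compute the critical exponent d = log₄(4) = 1.
Compare f(n) = Θ(n) against n^d:
  k = 1 = d, so f(n) = Θ(n^d) — Case 2.
  Work is balanced across levels: T(n) = Θ(n^d log n) = Θ(n log n).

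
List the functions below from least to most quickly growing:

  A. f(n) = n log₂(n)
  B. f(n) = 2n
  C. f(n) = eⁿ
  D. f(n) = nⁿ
B < A < C < D

Comparing growth rates:
B = 2n is O(n)
A = n log₂(n) is O(n log n)
C = eⁿ is O(eⁿ)
D = nⁿ is O(nⁿ)

Therefore, the order from slowest to fastest is: B < A < C < D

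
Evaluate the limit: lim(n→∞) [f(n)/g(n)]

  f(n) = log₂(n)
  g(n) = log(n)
1/log(2)

Since log₂(n) and log(n) have the same growth rate (O(log n)),
the ratio converges to a constant: 1/log(2).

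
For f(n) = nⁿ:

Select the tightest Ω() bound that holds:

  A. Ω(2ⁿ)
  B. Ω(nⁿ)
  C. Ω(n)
B

f(n) = nⁿ is Ω(nⁿ).
All listed options are valid Big-Ω bounds (lower bounds),
but Ω(nⁿ) is the tightest (largest valid bound).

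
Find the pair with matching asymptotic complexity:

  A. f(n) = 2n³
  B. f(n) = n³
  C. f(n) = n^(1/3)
A and B

Examining each function:
  A. 2n³ is O(n³)
  B. n³ is O(n³)
  C. n^(1/3) is O(n^(1/3))

Functions A and B both have the same complexity class.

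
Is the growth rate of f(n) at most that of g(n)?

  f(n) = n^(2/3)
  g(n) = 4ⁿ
True

f(n) = n^(2/3) is O(n^(2/3)), and g(n) = 4ⁿ is O(4ⁿ).
Since O(n^(2/3)) ⊆ O(4ⁿ) (f grows no faster than g), f(n) = O(g(n)) is true.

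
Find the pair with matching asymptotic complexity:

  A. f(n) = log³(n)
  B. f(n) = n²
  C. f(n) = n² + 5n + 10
B and C

Examining each function:
  A. log³(n) is O(log³ n)
  B. n² is O(n²)
  C. n² + 5n + 10 is O(n²)

Functions B and C both have the same complexity class.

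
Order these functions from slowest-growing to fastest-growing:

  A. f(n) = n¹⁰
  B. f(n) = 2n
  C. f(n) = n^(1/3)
C < B < A

Comparing growth rates:
C = n^(1/3) is O(n^(1/3))
B = 2n is O(n)
A = n¹⁰ is O(n¹⁰)

Therefore, the order from slowest to fastest is: C < B < A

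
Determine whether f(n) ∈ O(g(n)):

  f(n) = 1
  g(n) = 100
True

f(n) = 1 and g(n) = 100 are both O(1).
Big-O permits equal growth rates (f ≤ c·g for some c), so f(n) = O(g(n)) is true.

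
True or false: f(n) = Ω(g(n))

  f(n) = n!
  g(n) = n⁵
True

f(n) = n! is O(n!), and g(n) = n⁵ is O(n⁵).
Since O(n!) grows at least as fast as O(n⁵), f(n) = Ω(g(n)) is true.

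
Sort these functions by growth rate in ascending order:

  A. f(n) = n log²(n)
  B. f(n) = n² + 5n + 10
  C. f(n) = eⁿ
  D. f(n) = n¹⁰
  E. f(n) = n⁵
A < B < E < D < C

Comparing growth rates:
A = n log²(n) is O(n log² n)
B = n² + 5n + 10 is O(n²)
E = n⁵ is O(n⁵)
D = n¹⁰ is O(n¹⁰)
C = eⁿ is O(eⁿ)

Therefore, the order from slowest to fastest is: A < B < E < D < C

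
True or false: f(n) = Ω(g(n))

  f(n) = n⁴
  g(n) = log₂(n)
True

f(n) = n⁴ is O(n⁴), and g(n) = log₂(n) is O(log n).
Since O(n⁴) grows at least as fast as O(log n), f(n) = Ω(g(n)) is true.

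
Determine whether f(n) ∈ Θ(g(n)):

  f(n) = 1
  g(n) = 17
True

f(n) = 1 and g(n) = 17 are both O(1).
Since they have the same asymptotic growth rate, f(n) = Θ(g(n)) is true.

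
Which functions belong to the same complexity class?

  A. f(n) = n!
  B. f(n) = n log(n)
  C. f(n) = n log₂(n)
B and C

Examining each function:
  A. n! is O(n!)
  B. n log(n) is O(n log n)
  C. n log₂(n) is O(n log n)

Functions B and C both have the same complexity class.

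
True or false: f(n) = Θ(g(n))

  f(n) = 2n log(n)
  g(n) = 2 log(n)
False

f(n) = 2n log(n) is O(n log n), and g(n) = 2 log(n) is O(log n).
Since they have different growth rates, f(n) = Θ(g(n)) is false.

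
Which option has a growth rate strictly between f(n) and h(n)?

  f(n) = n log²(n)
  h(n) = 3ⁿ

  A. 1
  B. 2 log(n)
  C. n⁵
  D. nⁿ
C

We need g(n) with n log²(n) = o(g(n)) and g(n) = o(3ⁿ), i.e. O(n log² n) ≺ g ≺ O(3ⁿ).
Check each option:
  A. 1 — O(1) does not grow strictly faster than f(n)
  B. 2 log(n) — O(log n) does not grow strictly faster than f(n)
  C. n⁵ — O(n⁵) is strictly between O(n log² n) and O(3ⁿ) ✓
  D. nⁿ — O(nⁿ) does not grow strictly slower than h(n)

Only option C (n⁵) lies strictly between.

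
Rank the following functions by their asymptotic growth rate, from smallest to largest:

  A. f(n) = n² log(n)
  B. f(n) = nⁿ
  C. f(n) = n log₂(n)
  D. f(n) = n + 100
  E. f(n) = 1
E < D < C < A < B

Comparing growth rates:
E = 1 is O(1)
D = n + 100 is O(n)
C = n log₂(n) is O(n log n)
A = n² log(n) is O(n² log n)
B = nⁿ is O(nⁿ)

Therefore, the order from slowest to fastest is: E < D < C < A < B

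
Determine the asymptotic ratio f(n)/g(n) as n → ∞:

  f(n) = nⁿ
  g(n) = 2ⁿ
∞

Since nⁿ (O(nⁿ)) grows faster than 2ⁿ (O(2ⁿ)),
the ratio f(n)/g(n) → ∞ as n → ∞.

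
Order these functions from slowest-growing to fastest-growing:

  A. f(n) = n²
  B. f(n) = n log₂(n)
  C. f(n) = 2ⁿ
B < A < C

Comparing growth rates:
B = n log₂(n) is O(n log n)
A = n² is O(n²)
C = 2ⁿ is O(2ⁿ)

Therefore, the order from slowest to fastest is: B < A < C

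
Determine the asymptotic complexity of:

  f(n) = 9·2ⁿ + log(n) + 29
O(2ⁿ)

The dominant term in 9·2ⁿ + log(n) + 29 is 9·2ⁿ, which is Θ(2ⁿ).
Lower-order terms (log(n), 29) are asymptotically negligible.
Constants are absorbed, so the tightest bound is O(2ⁿ).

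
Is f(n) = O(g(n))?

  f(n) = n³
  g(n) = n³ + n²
True

f(n) = n³ and g(n) = n³ + n² are both O(n³).
Big-O permits equal growth rates (f ≤ c·g for some c), so f(n) = O(g(n)) is true.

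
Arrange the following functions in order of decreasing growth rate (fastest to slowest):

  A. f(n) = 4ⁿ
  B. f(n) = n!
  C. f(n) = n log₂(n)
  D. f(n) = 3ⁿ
B > A > D > C

Comparing growth rates:
B = n! is O(n!)
A = 4ⁿ is O(4ⁿ)
D = 3ⁿ is O(3ⁿ)
C = n log₂(n) is O(n log n)

Therefore, the order from fastest to slowest is: B > A > D > C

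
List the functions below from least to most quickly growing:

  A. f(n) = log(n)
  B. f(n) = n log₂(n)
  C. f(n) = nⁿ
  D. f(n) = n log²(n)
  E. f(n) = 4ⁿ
A < B < D < E < C

Comparing growth rates:
A = log(n) is O(log n)
B = n log₂(n) is O(n log n)
D = n log²(n) is O(n log² n)
E = 4ⁿ is O(4ⁿ)
C = nⁿ is O(nⁿ)

Therefore, the order from slowest to fastest is: A < B < D < E < C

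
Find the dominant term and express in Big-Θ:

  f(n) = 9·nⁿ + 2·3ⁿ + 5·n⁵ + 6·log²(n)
Θ(nⁿ)

Order the terms by growth rate: 6·log²(n) ≺ 5·n⁵ ≺ 2·3ⁿ ≺ 9·nⁿ.
The fastest-growing term 9·nⁿ dominates as n → ∞; dropping its constant factor gives Θ(nⁿ).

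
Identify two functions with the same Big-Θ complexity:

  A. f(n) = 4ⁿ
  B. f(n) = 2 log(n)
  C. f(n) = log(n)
B and C

Examining each function:
  A. 4ⁿ is O(4ⁿ)
  B. 2 log(n) is O(log n)
  C. log(n) is O(log n)

Functions B and C both have the same complexity class.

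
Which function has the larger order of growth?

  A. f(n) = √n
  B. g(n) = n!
B

f(n) = √n is O(√n), while g(n) = n! is O(n!).
Since O(n!) grows faster than O(√n), g(n) dominates.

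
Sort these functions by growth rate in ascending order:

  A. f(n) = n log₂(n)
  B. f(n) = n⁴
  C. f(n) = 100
C < A < B

Comparing growth rates:
C = 100 is O(1)
A = n log₂(n) is O(n log n)
B = n⁴ is O(n⁴)

Therefore, the order from slowest to fastest is: C < A < B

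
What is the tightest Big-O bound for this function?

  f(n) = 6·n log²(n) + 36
O(n log² n)

The dominant term in 6·n log²(n) + 36 is 6·n log²(n), which is Θ(n log² n).
Lower-order terms (36) are asymptotically negligible.
Constants are absorbed, so the tightest bound is O(n log² n).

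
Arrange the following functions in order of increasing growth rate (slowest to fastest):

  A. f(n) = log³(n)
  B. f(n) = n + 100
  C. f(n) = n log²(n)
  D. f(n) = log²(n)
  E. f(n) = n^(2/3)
D < A < E < B < C

Comparing growth rates:
D = log²(n) is O(log² n)
A = log³(n) is O(log³ n)
E = n^(2/3) is O(n^(2/3))
B = n + 100 is O(n)
C = n log²(n) is O(n log² n)

Therefore, the order from slowest to fastest is: D < A < E < B < C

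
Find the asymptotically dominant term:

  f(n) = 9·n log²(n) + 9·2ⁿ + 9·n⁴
9·2ⁿ

Looking at each term:
  - 9·n log²(n) is O(n log² n)
  - 9·2ⁿ is O(2ⁿ)
  - 9·n⁴ is O(n⁴)

The term 9·2ⁿ (O(2ⁿ)) grows fastest and dominates all others.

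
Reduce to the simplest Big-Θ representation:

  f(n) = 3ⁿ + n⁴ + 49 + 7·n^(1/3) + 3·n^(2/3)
Θ(3ⁿ)

Order the terms by growth rate: 49 ≺ 7·n^(1/3) ≺ 3·n^(2/3) ≺ n⁴ ≺ 3ⁿ.
The fastest-growing term 3ⁿ dominates as n → ∞; dropping its constant factor gives Θ(3ⁿ).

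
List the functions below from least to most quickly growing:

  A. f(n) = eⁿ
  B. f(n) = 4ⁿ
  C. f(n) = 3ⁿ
A < C < B

Comparing growth rates:
A = eⁿ is O(eⁿ)
C = 3ⁿ is O(3ⁿ)
B = 4ⁿ is O(4ⁿ)

Therefore, the order from slowest to fastest is: A < C < B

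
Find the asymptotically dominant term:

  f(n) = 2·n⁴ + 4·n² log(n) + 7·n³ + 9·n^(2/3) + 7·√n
2·n⁴

Looking at each term:
  - 2·n⁴ is O(n⁴)
  - 4·n² log(n) is O(n² log n)
  - 7·n³ is O(n³)
  - 9·n^(2/3) is O(n^(2/3))
  - 7·√n is O(√n)

The term 2·n⁴ (O(n⁴)) grows fastest and dominates all others.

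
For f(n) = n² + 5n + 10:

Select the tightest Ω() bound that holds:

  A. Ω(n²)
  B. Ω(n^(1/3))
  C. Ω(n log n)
A

f(n) = n² + 5n + 10 is Ω(n²).
All listed options are valid Big-Ω bounds (lower bounds),
but Ω(n²) is the tightest (largest valid bound).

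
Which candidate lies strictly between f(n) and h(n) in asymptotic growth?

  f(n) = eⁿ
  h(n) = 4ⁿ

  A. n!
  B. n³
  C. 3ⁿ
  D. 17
C

We need g(n) with eⁿ = o(g(n)) and g(n) = o(4ⁿ), i.e. O(eⁿ) ≺ g ≺ O(4ⁿ).
Check each option:
  A. n! — O(n!) does not grow strictly slower than h(n)
  B. n³ — O(n³) does not grow strictly faster than f(n)
  C. 3ⁿ — O(3ⁿ) is strictly between O(eⁿ) and O(4ⁿ) ✓
  D. 17 — O(1) does not grow strictly faster than f(n)

Only option C (3ⁿ) lies strictly between.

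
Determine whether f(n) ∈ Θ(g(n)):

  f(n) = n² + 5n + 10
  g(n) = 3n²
True

f(n) = n² + 5n + 10 and g(n) = 3n² are both O(n²).
Since they have the same asymptotic growth rate, f(n) = Θ(g(n)) is true.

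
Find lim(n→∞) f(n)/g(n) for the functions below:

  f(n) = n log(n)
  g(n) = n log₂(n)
log(2)

Since n log(n) and n log₂(n) have the same growth rate (O(n log n)),
the ratio converges to a constant: log(2).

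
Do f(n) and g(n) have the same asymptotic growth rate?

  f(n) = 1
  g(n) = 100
True

f(n) = 1 and g(n) = 100 are both O(1).
Since they have the same asymptotic growth rate, f(n) = Θ(g(n)) is true.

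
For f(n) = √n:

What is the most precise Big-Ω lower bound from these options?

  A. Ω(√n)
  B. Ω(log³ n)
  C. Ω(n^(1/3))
A

f(n) = √n is Ω(√n).
All listed options are valid Big-Ω bounds (lower bounds),
but Ω(√n) is the tightest (largest valid bound).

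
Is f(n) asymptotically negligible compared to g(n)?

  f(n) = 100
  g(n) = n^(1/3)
True

f(n) = 100 is O(1), and g(n) = n^(1/3) is O(n^(1/3)).
Since O(1) grows strictly slower than O(n^(1/3)), f(n) = o(g(n)) is true.
This means lim(n→∞) f(n)/g(n) = 0.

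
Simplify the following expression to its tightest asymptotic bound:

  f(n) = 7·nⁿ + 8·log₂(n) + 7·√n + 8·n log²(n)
Θ(nⁿ)

Order the terms by growth rate: 8·log₂(n) ≺ 7·√n ≺ 8·n log²(n) ≺ 7·nⁿ.
The fastest-growing term 7·nⁿ dominates as n → ∞; dropping its constant factor gives Θ(nⁿ).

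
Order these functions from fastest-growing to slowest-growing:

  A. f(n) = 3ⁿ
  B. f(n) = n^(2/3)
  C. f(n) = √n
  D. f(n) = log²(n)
A > B > C > D

Comparing growth rates:
A = 3ⁿ is O(3ⁿ)
B = n^(2/3) is O(n^(2/3))
C = √n is O(√n)
D = log²(n) is O(log² n)

Therefore, the order from fastest to slowest is: A > B > C > D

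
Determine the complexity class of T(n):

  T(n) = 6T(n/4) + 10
Θ(n^log₄(6))

Master Theorem: a = 6, b = 4, f(n) = 10.
Compute the critical exponent d = log₄(6) = 1.292.
Compare f(n) = Θ(1) against n^d:
  k = 0 < d = 1.292, so f(n) = O(n^(d-ε)) — Case 1.
  The recursion cost dominates: T(n) = Θ(n^d) = Θ(n^log₄(6)).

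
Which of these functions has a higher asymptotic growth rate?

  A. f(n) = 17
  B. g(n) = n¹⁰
B

f(n) = 17 is O(1), while g(n) = n¹⁰ is O(n¹⁰).
Since O(n¹⁰) grows faster than O(1), g(n) dominates.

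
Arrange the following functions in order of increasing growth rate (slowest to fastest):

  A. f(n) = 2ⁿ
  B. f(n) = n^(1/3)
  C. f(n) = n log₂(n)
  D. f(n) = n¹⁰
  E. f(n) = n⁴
B < C < E < D < A

Comparing growth rates:
B = n^(1/3) is O(n^(1/3))
C = n log₂(n) is O(n log n)
E = n⁴ is O(n⁴)
D = n¹⁰ is O(n¹⁰)
A = 2ⁿ is O(2ⁿ)

Therefore, the order from slowest to fastest is: B < C < E < D < A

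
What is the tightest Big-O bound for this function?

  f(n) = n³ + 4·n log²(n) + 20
O(n³)

The dominant term in n³ + 4·n log²(n) + 20 is n³, which is Θ(n³).
Lower-order terms (4·n log²(n), 20) are asymptotically negligible.
Constants are absorbed, so the tightest bound is O(n³).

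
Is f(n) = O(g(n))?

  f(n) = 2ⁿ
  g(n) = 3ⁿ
True

f(n) = 2ⁿ is O(2ⁿ), and g(n) = 3ⁿ is O(3ⁿ).
Since O(2ⁿ) ⊆ O(3ⁿ) (f grows no faster than g), f(n) = O(g(n)) is true.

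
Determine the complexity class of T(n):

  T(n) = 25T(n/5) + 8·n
Θ(n²)

Master Theorem: a = 25, b = 5, f(n) = 8·n.
Compute the critical exponent d = log₅(25) = 2.
Compare f(n) = Θ(n) against n^d:
  k = 1 < d = 2, so f(n) = O(n^(d-ε)) — Case 1.
  The recursion cost dominates: T(n) = Θ(n^d) = Θ(n²).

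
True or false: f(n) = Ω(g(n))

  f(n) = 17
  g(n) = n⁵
False

f(n) = 17 is O(1), and g(n) = n⁵ is O(n⁵).
Since O(1) grows slower than O(n⁵), f(n) = Ω(g(n)) is false.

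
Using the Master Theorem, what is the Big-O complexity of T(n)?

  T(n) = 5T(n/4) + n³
Θ(n³)

Master Theorem: a = 5, b = 4, f(n) = n³.
Compute the critical exponent d = log₄(5) = 1.161.
Compare f(n) = Θ(n³) against n^d:
  k = 3 > d = 1.161, so f(n) = Ω(n^(d+ε)) — Case 3.
  Regularity: a·(n/b)^3/n^3 = a/b^3 = 5/64 < 1 ✓.
  The top-level work dominates: T(n) = Θ(f(n)) = Θ(n³).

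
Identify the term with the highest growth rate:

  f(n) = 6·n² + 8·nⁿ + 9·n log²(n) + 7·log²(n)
8·nⁿ

Looking at each term:
  - 6·n² is O(n²)
  - 8·nⁿ is O(nⁿ)
  - 9·n log²(n) is O(n log² n)
  - 7·log²(n) is O(log² n)

The term 8·nⁿ (O(nⁿ)) grows fastest and dominates all others.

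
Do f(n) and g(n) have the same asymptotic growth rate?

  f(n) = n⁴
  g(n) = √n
False

f(n) = n⁴ is O(n⁴), and g(n) = √n is O(√n).
Since they have different growth rates, f(n) = Θ(g(n)) is false.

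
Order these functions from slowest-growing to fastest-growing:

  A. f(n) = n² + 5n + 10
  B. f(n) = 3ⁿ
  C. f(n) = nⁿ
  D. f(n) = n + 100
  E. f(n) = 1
E < D < A < B < C

Comparing growth rates:
E = 1 is O(1)
D = n + 100 is O(n)
A = n² + 5n + 10 is O(n²)
B = 3ⁿ is O(3ⁿ)
C = nⁿ is O(nⁿ)

Therefore, the order from slowest to fastest is: E < D < A < B < C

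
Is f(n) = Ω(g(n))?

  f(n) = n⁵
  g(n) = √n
True

f(n) = n⁵ is O(n⁵), and g(n) = √n is O(√n).
Since O(n⁵) grows at least as fast as O(√n), f(n) = Ω(g(n)) is true.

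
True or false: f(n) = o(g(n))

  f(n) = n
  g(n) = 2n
False

f(n) = n is O(n), and g(n) = 2n is O(n).
Since they have the same growth rate, f(n) = o(g(n)) is false.
(f = o(g) requires f to grow strictly slower, not equal.)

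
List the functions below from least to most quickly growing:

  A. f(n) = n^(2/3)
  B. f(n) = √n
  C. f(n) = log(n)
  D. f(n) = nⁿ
C < B < A < D

Comparing growth rates:
C = log(n) is O(log n)
B = √n is O(√n)
A = n^(2/3) is O(n^(2/3))
D = nⁿ is O(nⁿ)

Therefore, the order from slowest to fastest is: C < B < A < D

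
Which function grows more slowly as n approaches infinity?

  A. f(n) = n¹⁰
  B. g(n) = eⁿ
A

f(n) = n¹⁰ is O(n¹⁰), while g(n) = eⁿ is O(eⁿ).
Since O(n¹⁰) grows slower than O(eⁿ), f(n) is dominated.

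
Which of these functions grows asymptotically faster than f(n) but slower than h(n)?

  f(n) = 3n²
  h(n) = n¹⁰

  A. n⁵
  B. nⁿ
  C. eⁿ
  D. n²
A

We need g(n) with 3n² = o(g(n)) and g(n) = o(n¹⁰), i.e. O(n²) ≺ g ≺ O(n¹⁰).
Check each option:
  A. n⁵ — O(n⁵) is strictly between O(n²) and O(n¹⁰) ✓
  B. nⁿ — O(nⁿ) does not grow strictly slower than h(n)
  C. eⁿ — O(eⁿ) does not grow strictly slower than h(n)
  D. n² — O(n²) does not grow strictly faster than f(n)

Only option A (n⁵) lies strictly between.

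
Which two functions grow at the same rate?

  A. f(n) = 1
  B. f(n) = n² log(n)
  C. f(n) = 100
A and C

Examining each function:
  A. 1 is O(1)
  B. n² log(n) is O(n² log n)
  C. 100 is O(1)

Functions A and C both have the same complexity class.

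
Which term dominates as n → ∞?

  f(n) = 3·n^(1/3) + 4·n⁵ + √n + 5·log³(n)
4·n⁵

Looking at each term:
  - 3·n^(1/3) is O(n^(1/3))
  - 4·n⁵ is O(n⁵)
  - √n is O(√n)
  - 5·log³(n) is O(log³ n)

The term 4·n⁵ (O(n⁵)) grows fastest and dominates all others.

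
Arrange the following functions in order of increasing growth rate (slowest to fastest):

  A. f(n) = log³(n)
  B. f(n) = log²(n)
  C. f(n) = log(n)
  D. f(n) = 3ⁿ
C < B < A < D

Comparing growth rates:
C = log(n) is O(log n)
B = log²(n) is O(log² n)
A = log³(n) is O(log³ n)
D = 3ⁿ is O(3ⁿ)

Therefore, the order from slowest to fastest is: C < B < A < D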